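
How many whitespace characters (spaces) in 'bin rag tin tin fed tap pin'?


\s matches whitespace characters (spaces, tabs, etc.).
Text: 'bin rag tin tin fed tap pin'
This text has 7 words separated by spaces.
Number of spaces = number of words - 1 = 7 - 1 = 6

6


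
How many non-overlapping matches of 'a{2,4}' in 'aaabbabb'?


Pattern 'a{2,4}' matches between 2 and 4 consecutive a's (greedy).
String: 'aaabbabb'
Finding runs of a's and applying greedy matching:
  Run at pos 0: 'aaa' (length 3)
  Run at pos 5: 'a' (length 1)
Matches: ['aaa']
Count: 1

1


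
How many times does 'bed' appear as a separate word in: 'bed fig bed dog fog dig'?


Scanning each word for exact match 'bed':
  Word 1: 'bed' -> MATCH
  Word 2: 'fig' -> no
  Word 3: 'bed' -> MATCH
  Word 4: 'dog' -> no
  Word 5: 'fog' -> no
  Word 6: 'dig' -> no
Total matches: 2

2


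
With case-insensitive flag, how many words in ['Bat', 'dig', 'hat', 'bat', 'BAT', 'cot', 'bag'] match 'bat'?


Case-insensitive matching: compare each word's lowercase form to 'bat'.
  'Bat' -> lower='bat' -> MATCH
  'dig' -> lower='dig' -> no
  'hat' -> lower='hat' -> no
  'bat' -> lower='bat' -> MATCH
  'BAT' -> lower='bat' -> MATCH
  'cot' -> lower='cot' -> no
  'bag' -> lower='bag' -> no
Matches: ['Bat', 'bat', 'BAT']
Count: 3

3


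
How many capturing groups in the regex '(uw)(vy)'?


To count capturing groups, count each '(' that starts a group.
Pattern: '(uw)(vy)'
Walking through the pattern:
  Position 0: '(' -> group #1
  Position 4: '(' -> group #2
Total capturing groups: 2

2


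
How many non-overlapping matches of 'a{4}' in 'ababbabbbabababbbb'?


Pattern 'a{4}' matches exactly 4 consecutive a's (greedy, non-overlapping).
String: 'ababbabbbabababbbb'
Scanning for runs of a's:
  Run at pos 0: 'a' (length 1) -> 0 match(es)
  Run at pos 2: 'a' (length 1) -> 0 match(es)
  Run at pos 5: 'a' (length 1) -> 0 match(es)
  Run at pos 9: 'a' (length 1) -> 0 match(es)
  Run at pos 11: 'a' (length 1) -> 0 match(es)
  Run at pos 13: 'a' (length 1) -> 0 match(es)
Matches found: []
Total: 0

0


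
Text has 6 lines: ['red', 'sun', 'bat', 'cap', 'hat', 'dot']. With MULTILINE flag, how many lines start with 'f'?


With MULTILINE flag, ^ matches the start of each line.
Lines: ['red', 'sun', 'bat', 'cap', 'hat', 'dot']
Checking which lines start with 'f':
  Line 1: 'red' -> no
  Line 2: 'sun' -> no
  Line 3: 'bat' -> no
  Line 4: 'cap' -> no
  Line 5: 'hat' -> no
  Line 6: 'dot' -> no
Matching lines: []
Count: 0

0


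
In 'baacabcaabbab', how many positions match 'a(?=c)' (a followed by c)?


Lookahead 'a(?=c)' matches 'a' only when followed by 'c'.
String: 'baacabcaabbab'
Checking each position where char is 'a':
  pos 1: 'a' -> no (next='a')
  pos 2: 'a' -> MATCH (next='c')
  pos 4: 'a' -> no (next='b')
  pos 7: 'a' -> no (next='a')
  pos 8: 'a' -> no (next='b')
  pos 11: 'a' -> no (next='b')
Matching positions: [2]
Count: 1

1


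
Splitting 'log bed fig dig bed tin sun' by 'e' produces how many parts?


Splitting by 'e' breaks the string at each occurrence of the separator.
Text: 'log bed fig dig bed tin sun'
Parts after split:
  Part 1: 'log b'
  Part 2: 'd fig dig b'
  Part 3: 'd tin sun'
Total parts: 3

3


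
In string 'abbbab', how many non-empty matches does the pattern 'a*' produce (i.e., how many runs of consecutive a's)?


Pattern 'a*' matches zero or more a's. We want non-empty runs of consecutive a's.
String: 'abbbab'
Walking through the string to find runs of a's:
  Run 1: positions 0-0 -> 'a'
  Run 2: positions 4-4 -> 'a'
Non-empty runs found: ['a', 'a']
Count: 2

2


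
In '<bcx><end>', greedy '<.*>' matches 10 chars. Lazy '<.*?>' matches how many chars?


Greedy '<.*>' tries to match as MUCH as possible.
Lazy '<.*?>' tries to match as LITTLE as possible.

String: '<bcx><end>'
Greedy '<.*>' starts at first '<' and extends to the LAST '>': '<bcx><end>' (10 chars)
Lazy '<.*?>' starts at first '<' and stops at the FIRST '>': '<bcx>' (5 chars)

5


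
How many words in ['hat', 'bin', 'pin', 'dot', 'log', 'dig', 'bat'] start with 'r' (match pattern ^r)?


Pattern ^r anchors to start of word. Check which words begin with 'r':
  'hat' -> no
  'bin' -> no
  'pin' -> no
  'dot' -> no
  'log' -> no
  'dig' -> no
  'bat' -> no
Matching words: []
Count: 0

0


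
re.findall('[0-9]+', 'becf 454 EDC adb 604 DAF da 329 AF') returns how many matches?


Pattern '[0-9]+' finds one or more digits.
Text: 'becf 454 EDC adb 604 DAF da 329 AF'
Scanning for matches:
  Match 1: '454'
  Match 2: '604'
  Match 3: '329'
Total matches: 3

3


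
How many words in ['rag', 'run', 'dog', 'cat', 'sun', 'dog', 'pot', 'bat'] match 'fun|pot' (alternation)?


Alternation 'fun|pot' matches either 'fun' or 'pot'.
Checking each word:
  'rag' -> no
  'run' -> no
  'dog' -> no
  'cat' -> no
  'sun' -> no
  'dog' -> no
  'pot' -> MATCH
  'bat' -> no
Matches: ['pot']
Count: 1

1


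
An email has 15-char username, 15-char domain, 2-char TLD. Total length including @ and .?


An email address has format: username@domain.tld
Username length: 15
'@' character: 1
Domain length: 15
'.' character: 1
TLD length: 2
Total = 15 + 1 + 15 + 1 + 2 = 34

34


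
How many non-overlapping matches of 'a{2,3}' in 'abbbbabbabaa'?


Pattern 'a{2,3}' matches between 2 and 3 consecutive a's (greedy).
String: 'abbbbabbabaa'
Finding runs of a's and applying greedy matching:
  Run at pos 0: 'a' (length 1)
  Run at pos 5: 'a' (length 1)
  Run at pos 8: 'a' (length 1)
  Run at pos 10: 'aa' (length 2)
Matches: ['aa']
Count: 1

1


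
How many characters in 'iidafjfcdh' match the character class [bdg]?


Character class [bdg] matches any of: {b, d, g}
Scanning string 'iidafjfcdh' character by character:
  pos 0: 'i' -> no
  pos 1: 'i' -> no
  pos 2: 'd' -> MATCH
  pos 3: 'a' -> no
  pos 4: 'f' -> no
  pos 5: 'j' -> no
  pos 6: 'f' -> no
  pos 7: 'c' -> no
  pos 8: 'd' -> MATCH
  pos 9: 'h' -> no
Total matches: 2

2


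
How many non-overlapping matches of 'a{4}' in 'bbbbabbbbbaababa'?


Pattern 'a{4}' matches exactly 4 consecutive a's (greedy, non-overlapping).
String: 'bbbbabbbbbaababa'
Scanning for runs of a's:
  Run at pos 4: 'a' (length 1) -> 0 match(es)
  Run at pos 10: 'aa' (length 2) -> 0 match(es)
  Run at pos 13: 'a' (length 1) -> 0 match(es)
  Run at pos 15: 'a' (length 1) -> 0 match(es)
Matches found: []
Total: 0

0


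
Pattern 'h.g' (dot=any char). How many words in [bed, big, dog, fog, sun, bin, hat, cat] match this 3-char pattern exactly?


Pattern 'h.g' means: starts with 'h', any single char, ends with 'g'.
Checking each word (must be exactly 3 chars):
  'bed' (len=3): no
  'big' (len=3): no
  'dog' (len=3): no
  'fog' (len=3): no
  'sun' (len=3): no
  'bin' (len=3): no
  'hat' (len=3): no
  'cat' (len=3): no
Matching words: []
Total: 0

0


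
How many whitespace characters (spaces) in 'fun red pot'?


\s matches whitespace characters (spaces, tabs, etc.).
Text: 'fun red pot'
This text has 3 words separated by spaces.
Number of spaces = number of words - 1 = 3 - 1 = 2

2


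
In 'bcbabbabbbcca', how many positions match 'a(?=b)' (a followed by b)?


Lookahead 'a(?=b)' matches 'a' only when followed by 'b'.
String: 'bcbabbabbbcca'
Checking each position where char is 'a':
  pos 3: 'a' -> MATCH (next='b')
  pos 6: 'a' -> MATCH (next='b')
Matching positions: [3, 6]
Count: 2

2


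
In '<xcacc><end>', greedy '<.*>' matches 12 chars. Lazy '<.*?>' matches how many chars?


Greedy '<.*>' tries to match as MUCH as possible.
Lazy '<.*?>' tries to match as LITTLE as possible.

String: '<xcacc><end>'
Greedy '<.*>' starts at first '<' and extends to the LAST '>': '<xcacc><end>' (12 chars)
Lazy '<.*?>' starts at first '<' and stops at the FIRST '>': '<xcacc>' (7 chars)

7


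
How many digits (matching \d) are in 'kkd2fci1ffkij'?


\d matches any digit 0-9.
Scanning 'kkd2fci1ffkij':
  pos 3: '2' -> DIGIT
  pos 7: '1' -> DIGIT
Digits found: ['2', '1']
Total: 2

2


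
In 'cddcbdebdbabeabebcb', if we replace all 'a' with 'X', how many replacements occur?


re.sub('a', 'X', text) replaces every occurrence of 'a' with 'X'.
Text: 'cddcbdebdbabeabebcb'
Scanning for 'a':
  pos 10: 'a' -> replacement #1
  pos 13: 'a' -> replacement #2
Total replacements: 2

2


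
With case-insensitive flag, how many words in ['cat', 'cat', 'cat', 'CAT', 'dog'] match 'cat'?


Case-insensitive matching: compare each word's lowercase form to 'cat'.
  'cat' -> lower='cat' -> MATCH
  'cat' -> lower='cat' -> MATCH
  'cat' -> lower='cat' -> MATCH
  'CAT' -> lower='cat' -> MATCH
  'dog' -> lower='dog' -> no
Matches: ['cat', 'cat', 'cat', 'CAT']
Count: 4

4


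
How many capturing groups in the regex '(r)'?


To count capturing groups, count each '(' that starts a group.
Pattern: '(r)'
Walking through the pattern:
  Position 0: '(' -> group #1
Total capturing groups: 1

1


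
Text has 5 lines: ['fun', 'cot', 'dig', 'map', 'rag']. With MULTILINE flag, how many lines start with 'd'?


With MULTILINE flag, ^ matches the start of each line.
Lines: ['fun', 'cot', 'dig', 'map', 'rag']
Checking which lines start with 'd':
  Line 1: 'fun' -> no
  Line 2: 'cot' -> no
  Line 3: 'dig' -> MATCH
  Line 4: 'map' -> no
  Line 5: 'rag' -> no
Matching lines: ['dig']
Count: 1

1


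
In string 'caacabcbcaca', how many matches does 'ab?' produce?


Pattern 'ab?' matches 'a' optionally followed by 'b'.
String: 'caacabcbcaca'
Scanning left to right for 'a' then checking next char:
  Match 1: 'a' (a not followed by b)
  Match 2: 'a' (a not followed by b)
  Match 3: 'ab' (a followed by b)
  Match 4: 'a' (a not followed by b)
  Match 5: 'a' (a not followed by b)
Total matches: 5

5


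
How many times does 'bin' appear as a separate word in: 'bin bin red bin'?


Scanning each word for exact match 'bin':
  Word 1: 'bin' -> MATCH
  Word 2: 'bin' -> MATCH
  Word 3: 'red' -> no
  Word 4: 'bin' -> MATCH
Total matches: 3

3


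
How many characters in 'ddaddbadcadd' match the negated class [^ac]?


Negated class [^ac] matches any char NOT in {a, c}
Scanning 'ddaddbadcadd':
  pos 0: 'd' -> MATCH
  pos 1: 'd' -> MATCH
  pos 2: 'a' -> no (excluded)
  pos 3: 'd' -> MATCH
  pos 4: 'd' -> MATCH
  pos 5: 'b' -> MATCH
  pos 6: 'a' -> no (excluded)
  pos 7: 'd' -> MATCH
  pos 8: 'c' -> no (excluded)
  pos 9: 'a' -> no (excluded)
  pos 10: 'd' -> MATCH
  pos 11: 'd' -> MATCH
Total matches: 8

8


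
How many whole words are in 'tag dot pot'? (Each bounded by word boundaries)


Word boundaries (\b) mark the start/end of each word.
Text: 'tag dot pot'
Splitting by whitespace:
  Word 1: 'tag'
  Word 2: 'dot'
  Word 3: 'pot'
Total whole words: 3

3


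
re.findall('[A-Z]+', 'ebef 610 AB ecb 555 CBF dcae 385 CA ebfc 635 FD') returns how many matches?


Pattern '[A-Z]+' finds one or more uppercase letters.
Text: 'ebef 610 AB ecb 555 CBF dcae 385 CA ebfc 635 FD'
Scanning for matches:
  Match 1: 'AB'
  Match 2: 'CBF'
  Match 3: 'CA'
  Match 4: 'FD'
Total matches: 4

4


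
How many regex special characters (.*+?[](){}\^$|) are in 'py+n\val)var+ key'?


Regex special characters are: . * + ? [ ] ( ) { } \ ^ $ |
Scanning 'py+n\val)var+ key':
  pos 2: '+' -> SPECIAL
  pos 4: '\' -> SPECIAL
  pos 8: ')' -> SPECIAL
  pos 12: '+' -> SPECIAL
Special chars found: ['+', '\\', ')', '+']
Total: 4

4


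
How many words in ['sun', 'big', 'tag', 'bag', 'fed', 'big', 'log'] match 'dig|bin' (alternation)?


Alternation 'dig|bin' matches either 'dig' or 'bin'.
Checking each word:
  'sun' -> no
  'big' -> no
  'tag' -> no
  'bag' -> no
  'fed' -> no
  'big' -> no
  'log' -> no
Matches: []
Count: 0

0


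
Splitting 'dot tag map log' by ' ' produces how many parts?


Splitting by ' ' breaks the string at each occurrence of the separator.
Text: 'dot tag map log'
Parts after split:
  Part 1: 'dot'
  Part 2: 'tag'
  Part 3: 'map'
  Part 4: 'log'
Total parts: 4

4


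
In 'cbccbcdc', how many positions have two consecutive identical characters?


Looking for consecutive identical characters in 'cbccbcdc':
  pos 0-1: 'c' vs 'b' -> different
  pos 1-2: 'b' vs 'c' -> different
  pos 2-3: 'c' vs 'c' -> MATCH ('cc')
  pos 3-4: 'c' vs 'b' -> different
  pos 4-5: 'b' vs 'c' -> different
  pos 5-6: 'c' vs 'd' -> different
  pos 6-7: 'd' vs 'c' -> different
Consecutive identical pairs: ['cc']
Count: 1

1


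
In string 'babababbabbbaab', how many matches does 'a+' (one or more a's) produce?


Pattern 'a+' matches one or more consecutive a's.
String: 'babababbabbbaab'
Scanning for runs of a:
  Match 1: 'a' (length 1)
  Match 2: 'a' (length 1)
  Match 3: 'a' (length 1)
  Match 4: 'a' (length 1)
  Match 5: 'aa' (length 2)
Total matches: 5

5


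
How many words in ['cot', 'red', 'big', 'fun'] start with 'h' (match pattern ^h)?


Pattern ^h anchors to start of word. Check which words begin with 'h':
  'cot' -> no
  'red' -> no
  'big' -> no
  'fun' -> no
Matching words: []
Count: 0

0


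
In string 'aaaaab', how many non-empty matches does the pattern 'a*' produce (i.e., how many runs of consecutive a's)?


Pattern 'a*' matches zero or more a's. We want non-empty runs of consecutive a's.
String: 'aaaaab'
Walking through the string to find runs of a's:
  Run 1: positions 0-4 -> 'aaaaa'
Non-empty runs found: ['aaaaa']
Count: 1

1


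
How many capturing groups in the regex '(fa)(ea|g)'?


To count capturing groups, count each '(' that starts a group.
Pattern: '(fa)(ea|g)'
Walking through the pattern:
  Position 0: '(' -> group #1
  Position 4: '(' -> group #2
Total capturing groups: 2

2


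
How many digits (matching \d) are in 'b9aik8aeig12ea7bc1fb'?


\d matches any digit 0-9.
Scanning 'b9aik8aeig12ea7bc1fb':
  pos 1: '9' -> DIGIT
  pos 5: '8' -> DIGIT
  pos 10: '1' -> DIGIT
  pos 11: '2' -> DIGIT
  pos 14: '7' -> DIGIT
  pos 17: '1' -> DIGIT
Digits found: ['9', '8', '1', '2', '7', '1']
Total: 6

6


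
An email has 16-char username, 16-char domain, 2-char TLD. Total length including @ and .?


An email address has format: username@domain.tld
Username length: 16
'@' character: 1
Domain length: 16
'.' character: 1
TLD length: 2
Total = 16 + 1 + 16 + 1 + 2 = 36

36


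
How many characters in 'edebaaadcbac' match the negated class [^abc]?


Negated class [^abc] matches any char NOT in {a, b, c}
Scanning 'edebaaadcbac':
  pos 0: 'e' -> MATCH
  pos 1: 'd' -> MATCH
  pos 2: 'e' -> MATCH
  pos 3: 'b' -> no (excluded)
  pos 4: 'a' -> no (excluded)
  pos 5: 'a' -> no (excluded)
  pos 6: 'a' -> no (excluded)
  pos 7: 'd' -> MATCH
  pos 8: 'c' -> no (excluded)
  pos 9: 'b' -> no (excluded)
  pos 10: 'a' -> no (excluded)
  pos 11: 'c' -> no (excluded)
Total matches: 4

4


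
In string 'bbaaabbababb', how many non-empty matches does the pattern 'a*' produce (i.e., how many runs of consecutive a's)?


Pattern 'a*' matches zero or more a's. We want non-empty runs of consecutive a's.
String: 'bbaaabbababb'
Walking through the string to find runs of a's:
  Run 1: positions 2-4 -> 'aaa'
  Run 2: positions 7-7 -> 'a'
  Run 3: positions 9-9 -> 'a'
Non-empty runs found: ['aaa', 'a', 'a']
Count: 3

3


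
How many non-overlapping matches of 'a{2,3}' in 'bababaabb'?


Pattern 'a{2,3}' matches between 2 and 3 consecutive a's (greedy).
String: 'bababaabb'
Finding runs of a's and applying greedy matching:
  Run at pos 1: 'a' (length 1)
  Run at pos 3: 'a' (length 1)
  Run at pos 5: 'aa' (length 2)
Matches: ['aa']
Count: 1

1


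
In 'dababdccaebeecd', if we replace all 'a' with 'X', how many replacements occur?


re.sub('a', 'X', text) replaces every occurrence of 'a' with 'X'.
Text: 'dababdccaebeecd'
Scanning for 'a':
  pos 1: 'a' -> replacement #1
  pos 3: 'a' -> replacement #2
  pos 8: 'a' -> replacement #3
Total replacements: 3

3


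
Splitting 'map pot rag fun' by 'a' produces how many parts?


Splitting by 'a' breaks the string at each occurrence of the separator.
Text: 'map pot rag fun'
Parts after split:
  Part 1: 'm'
  Part 2: 'p pot r'
  Part 3: 'g fun'
Total parts: 3

3


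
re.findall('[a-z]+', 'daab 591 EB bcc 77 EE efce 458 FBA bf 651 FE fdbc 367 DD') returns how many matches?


Pattern '[a-z]+' finds one or more lowercase letters.
Text: 'daab 591 EB bcc 77 EE efce 458 FBA bf 651 FE fdbc 367 DD'
Scanning for matches:
  Match 1: 'daab'
  Match 2: 'bcc'
  Match 3: 'efce'
  Match 4: 'bf'
  Match 5: 'fdbc'
Total matches: 5

5


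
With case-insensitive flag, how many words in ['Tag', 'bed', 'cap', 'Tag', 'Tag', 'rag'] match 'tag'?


Case-insensitive matching: compare each word's lowercase form to 'tag'.
  'Tag' -> lower='tag' -> MATCH
  'bed' -> lower='bed' -> no
  'cap' -> lower='cap' -> no
  'Tag' -> lower='tag' -> MATCH
  'Tag' -> lower='tag' -> MATCH
  'rag' -> lower='rag' -> no
Matches: ['Tag', 'Tag', 'Tag']
Count: 3

3


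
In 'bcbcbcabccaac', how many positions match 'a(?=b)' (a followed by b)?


Lookahead 'a(?=b)' matches 'a' only when followed by 'b'.
String: 'bcbcbcabccaac'
Checking each position where char is 'a':
  pos 6: 'a' -> MATCH (next='b')
  pos 10: 'a' -> no (next='a')
  pos 11: 'a' -> no (next='c')
Matching positions: [6]
Count: 1

1


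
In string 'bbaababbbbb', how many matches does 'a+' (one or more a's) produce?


Pattern 'a+' matches one or more consecutive a's.
String: 'bbaababbbbb'
Scanning for runs of a:
  Match 1: 'aa' (length 2)
  Match 2: 'a' (length 1)
Total matches: 2

2


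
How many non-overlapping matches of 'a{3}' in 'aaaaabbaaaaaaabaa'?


Pattern 'a{3}' matches exactly 3 consecutive a's (greedy, non-overlapping).
String: 'aaaaabbaaaaaaabaa'
Scanning for runs of a's:
  Run at pos 0: 'aaaaa' (length 5) -> 1 match(es)
  Run at pos 7: 'aaaaaaa' (length 7) -> 2 match(es)
  Run at pos 15: 'aa' (length 2) -> 0 match(es)
Matches found: ['aaa', 'aaa', 'aaa']
Total: 3

3


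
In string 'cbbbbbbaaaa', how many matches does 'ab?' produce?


Pattern 'ab?' matches 'a' optionally followed by 'b'.
String: 'cbbbbbbaaaa'
Scanning left to right for 'a' then checking next char:
  Match 1: 'a' (a not followed by b)
  Match 2: 'a' (a not followed by b)
  Match 3: 'a' (a not followed by b)
  Match 4: 'a' (a not followed by b)
Total matches: 4

4


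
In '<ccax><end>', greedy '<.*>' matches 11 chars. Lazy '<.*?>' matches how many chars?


Greedy '<.*>' tries to match as MUCH as possible.
Lazy '<.*?>' tries to match as LITTLE as possible.

String: '<ccax><end>'
Greedy '<.*>' starts at first '<' and extends to the LAST '>': '<ccax><end>' (11 chars)
Lazy '<.*?>' starts at first '<' and stops at the FIRST '>': '<ccax>' (6 chars)

6


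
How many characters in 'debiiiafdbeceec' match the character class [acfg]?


Character class [acfg] matches any of: {a, c, f, g}
Scanning string 'debiiiafdbeceec' character by character:
  pos 0: 'd' -> no
  pos 1: 'e' -> no
  pos 2: 'b' -> no
  pos 3: 'i' -> no
  pos 4: 'i' -> no
  pos 5: 'i' -> no
  pos 6: 'a' -> MATCH
  pos 7: 'f' -> MATCH
  pos 8: 'd' -> no
  pos 9: 'b' -> no
  pos 10: 'e' -> no
  pos 11: 'c' -> MATCH
  pos 12: 'e' -> no
  pos 13: 'e' -> no
  pos 14: 'c' -> MATCH
Total matches: 4

4


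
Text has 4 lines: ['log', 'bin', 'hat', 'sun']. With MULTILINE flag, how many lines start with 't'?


With MULTILINE flag, ^ matches the start of each line.
Lines: ['log', 'bin', 'hat', 'sun']
Checking which lines start with 't':
  Line 1: 'log' -> no
  Line 2: 'bin' -> no
  Line 3: 'hat' -> no
  Line 4: 'sun' -> no
Matching lines: []
Count: 0

0


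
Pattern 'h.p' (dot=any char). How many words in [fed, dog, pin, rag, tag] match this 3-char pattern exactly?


Pattern 'h.p' means: starts with 'h', any single char, ends with 'p'.
Checking each word (must be exactly 3 chars):
  'fed' (len=3): no
  'dog' (len=3): no
  'pin' (len=3): no
  'rag' (len=3): no
  'tag' (len=3): no
Matching words: []
Total: 0

0


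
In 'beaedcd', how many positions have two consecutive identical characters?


Looking for consecutive identical characters in 'beaedcd':
  pos 0-1: 'b' vs 'e' -> different
  pos 1-2: 'e' vs 'a' -> different
  pos 2-3: 'a' vs 'e' -> different
  pos 3-4: 'e' vs 'd' -> different
  pos 4-5: 'd' vs 'c' -> different
  pos 5-6: 'c' vs 'd' -> different
Consecutive identical pairs: []
Count: 0

0


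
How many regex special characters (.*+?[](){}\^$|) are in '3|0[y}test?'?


Regex special characters are: . * + ? [ ] ( ) { } \ ^ $ |
Scanning '3|0[y}test?':
  pos 1: '|' -> SPECIAL
  pos 3: '[' -> SPECIAL
  pos 5: '}' -> SPECIAL
  pos 10: '?' -> SPECIAL
Special chars found: ['|', '[', '}', '?']
Total: 4

4


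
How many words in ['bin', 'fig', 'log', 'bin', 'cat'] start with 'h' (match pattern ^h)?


Pattern ^h anchors to start of word. Check which words begin with 'h':
  'bin' -> no
  'fig' -> no
  'log' -> no
  'bin' -> no
  'cat' -> no
Matching words: []
Count: 0

0


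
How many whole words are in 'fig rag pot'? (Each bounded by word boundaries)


Word boundaries (\b) mark the start/end of each word.
Text: 'fig rag pot'
Splitting by whitespace:
  Word 1: 'fig'
  Word 2: 'rag'
  Word 3: 'pot'
Total whole words: 3

3


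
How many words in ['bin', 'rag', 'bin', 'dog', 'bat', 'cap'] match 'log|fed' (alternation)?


Alternation 'log|fed' matches either 'log' or 'fed'.
Checking each word:
  'bin' -> no
  'rag' -> no
  'bin' -> no
  'dog' -> no
  'bat' -> no
  'cap' -> no
Matches: []
Count: 0

0


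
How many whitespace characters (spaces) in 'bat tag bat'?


\s matches whitespace characters (spaces, tabs, etc.).
Text: 'bat tag bat'
This text has 3 words separated by spaces.
Number of spaces = number of words - 1 = 3 - 1 = 2

2


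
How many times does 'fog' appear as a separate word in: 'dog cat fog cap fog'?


Scanning each word for exact match 'fog':
  Word 1: 'dog' -> no
  Word 2: 'cat' -> no
  Word 3: 'fog' -> MATCH
  Word 4: 'cap' -> no
  Word 5: 'fog' -> MATCH
Total matches: 2

2


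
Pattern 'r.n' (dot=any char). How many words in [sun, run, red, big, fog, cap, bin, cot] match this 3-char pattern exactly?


Pattern 'r.n' means: starts with 'r', any single char, ends with 'n'.
Checking each word (must be exactly 3 chars):
  'sun' (len=3): no
  'run' (len=3): MATCH
  'red' (len=3): no
  'big' (len=3): no
  'fog' (len=3): no
  'cap' (len=3): no
  'bin' (len=3): no
  'cot' (len=3): no
Matching words: ['run']
Total: 1

1


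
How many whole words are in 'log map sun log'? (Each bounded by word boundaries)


Word boundaries (\b) mark the start/end of each word.
Text: 'log map sun log'
Splitting by whitespace:
  Word 1: 'log'
  Word 2: 'map'
  Word 3: 'sun'
  Word 4: 'log'
Total whole words: 4

4


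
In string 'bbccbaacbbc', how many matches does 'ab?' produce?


Pattern 'ab?' matches 'a' optionally followed by 'b'.
String: 'bbccbaacbbc'
Scanning left to right for 'a' then checking next char:
  Match 1: 'a' (a not followed by b)
  Match 2: 'a' (a not followed by b)
Total matches: 2

2


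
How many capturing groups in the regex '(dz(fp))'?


To count capturing groups, count each '(' that starts a group.
Pattern: '(dz(fp))'
Walking through the pattern:
  Position 0: '(' -> group #1
  Position 3: '(' -> group #2
Total capturing groups: 2

2


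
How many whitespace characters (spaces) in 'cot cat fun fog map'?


\s matches whitespace characters (spaces, tabs, etc.).
Text: 'cot cat fun fog map'
This text has 5 words separated by spaces.
Number of spaces = number of words - 1 = 5 - 1 = 4

4


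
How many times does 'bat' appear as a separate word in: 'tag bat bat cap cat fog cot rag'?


Scanning each word for exact match 'bat':
  Word 1: 'tag' -> no
  Word 2: 'bat' -> MATCH
  Word 3: 'bat' -> MATCH
  Word 4: 'cap' -> no
  Word 5: 'cat' -> no
  Word 6: 'fog' -> no
  Word 7: 'cot' -> no
  Word 8: 'rag' -> no
Total matches: 2

2


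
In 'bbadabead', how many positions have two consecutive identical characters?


Looking for consecutive identical characters in 'bbadabead':
  pos 0-1: 'b' vs 'b' -> MATCH ('bb')
  pos 1-2: 'b' vs 'a' -> different
  pos 2-3: 'a' vs 'd' -> different
  pos 3-4: 'd' vs 'a' -> different
  pos 4-5: 'a' vs 'b' -> different
  pos 5-6: 'b' vs 'e' -> different
  pos 6-7: 'e' vs 'a' -> different
  pos 7-8: 'a' vs 'd' -> different
Consecutive identical pairs: ['bb']
Count: 1

1


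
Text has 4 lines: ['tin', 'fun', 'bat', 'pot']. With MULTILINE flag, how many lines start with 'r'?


With MULTILINE flag, ^ matches the start of each line.
Lines: ['tin', 'fun', 'bat', 'pot']
Checking which lines start with 'r':
  Line 1: 'tin' -> no
  Line 2: 'fun' -> no
  Line 3: 'bat' -> no
  Line 4: 'pot' -> no
Matching lines: []
Count: 0

0


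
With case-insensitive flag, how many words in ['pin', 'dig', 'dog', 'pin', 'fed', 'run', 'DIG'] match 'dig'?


Case-insensitive matching: compare each word's lowercase form to 'dig'.
  'pin' -> lower='pin' -> no
  'dig' -> lower='dig' -> MATCH
  'dog' -> lower='dog' -> no
  'pin' -> lower='pin' -> no
  'fed' -> lower='fed' -> no
  'run' -> lower='run' -> no
  'DIG' -> lower='dig' -> MATCH
Matches: ['dig', 'DIG']
Count: 2

2


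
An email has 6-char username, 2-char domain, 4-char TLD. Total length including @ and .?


An email address has format: username@domain.tld
Username length: 6
'@' character: 1
Domain length: 2
'.' character: 1
TLD length: 4
Total = 6 + 1 + 2 + 1 + 4 = 14

14


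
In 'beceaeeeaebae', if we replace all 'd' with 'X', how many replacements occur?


re.sub('d', 'X', text) replaces every occurrence of 'd' with 'X'.
Text: 'beceaeeeaebae'
Scanning for 'd':
Total replacements: 0

0


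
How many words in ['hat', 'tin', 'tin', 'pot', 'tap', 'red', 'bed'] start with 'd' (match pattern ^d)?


Pattern ^d anchors to start of word. Check which words begin with 'd':
  'hat' -> no
  'tin' -> no
  'tin' -> no
  'pot' -> no
  'tap' -> no
  'red' -> no
  'bed' -> no
Matching words: []
Count: 0

0


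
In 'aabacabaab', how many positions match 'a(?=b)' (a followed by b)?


Lookahead 'a(?=b)' matches 'a' only when followed by 'b'.
String: 'aabacabaab'
Checking each position where char is 'a':
  pos 0: 'a' -> no (next='a')
  pos 1: 'a' -> MATCH (next='b')
  pos 3: 'a' -> no (next='c')
  pos 5: 'a' -> MATCH (next='b')
  pos 7: 'a' -> no (next='a')
  pos 8: 'a' -> MATCH (next='b')
Matching positions: [1, 5, 8]
Count: 3

3


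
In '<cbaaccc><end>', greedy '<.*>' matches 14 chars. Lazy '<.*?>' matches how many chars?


Greedy '<.*>' tries to match as MUCH as possible.
Lazy '<.*?>' tries to match as LITTLE as possible.

String: '<cbaaccc><end>'
Greedy '<.*>' starts at first '<' and extends to the LAST '>': '<cbaaccc><end>' (14 chars)
Lazy '<.*?>' starts at first '<' and stops at the FIRST '>': '<cbaaccc>' (9 chars)

9


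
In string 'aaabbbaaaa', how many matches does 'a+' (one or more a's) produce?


Pattern 'a+' matches one or more consecutive a's.
String: 'aaabbbaaaa'
Scanning for runs of a:
  Match 1: 'aaa' (length 3)
  Match 2: 'aaaa' (length 4)
Total matches: 2

2


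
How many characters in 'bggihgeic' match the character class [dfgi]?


Character class [dfgi] matches any of: {d, f, g, i}
Scanning string 'bggihgeic' character by character:
  pos 0: 'b' -> no
  pos 1: 'g' -> MATCH
  pos 2: 'g' -> MATCH
  pos 3: 'i' -> MATCH
  pos 4: 'h' -> no
  pos 5: 'g' -> MATCH
  pos 6: 'e' -> no
  pos 7: 'i' -> MATCH
  pos 8: 'c' -> no
Total matches: 5

5


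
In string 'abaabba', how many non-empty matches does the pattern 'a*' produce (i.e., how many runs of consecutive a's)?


Pattern 'a*' matches zero or more a's. We want non-empty runs of consecutive a's.
String: 'abaabba'
Walking through the string to find runs of a's:
  Run 1: positions 0-0 -> 'a'
  Run 2: positions 2-3 -> 'aa'
  Run 3: positions 6-6 -> 'a'
Non-empty runs found: ['a', 'aa', 'a']
Count: 3

3


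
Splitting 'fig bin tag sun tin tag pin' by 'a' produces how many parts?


Splitting by 'a' breaks the string at each occurrence of the separator.
Text: 'fig bin tag sun tin tag pin'
Parts after split:
  Part 1: 'fig bin t'
  Part 2: 'g sun tin t'
  Part 3: 'g pin'
Total parts: 3

3


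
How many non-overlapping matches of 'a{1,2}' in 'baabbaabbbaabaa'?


Pattern 'a{1,2}' matches between 1 and 2 consecutive a's (greedy).
String: 'baabbaabbbaabaa'
Finding runs of a's and applying greedy matching:
  Run at pos 1: 'aa' (length 2)
  Run at pos 5: 'aa' (length 2)
  Run at pos 10: 'aa' (length 2)
  Run at pos 13: 'aa' (length 2)
Matches: ['aa', 'aa', 'aa', 'aa']
Count: 4

4


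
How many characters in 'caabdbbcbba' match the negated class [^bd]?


Negated class [^bd] matches any char NOT in {b, d}
Scanning 'caabdbbcbba':
  pos 0: 'c' -> MATCH
  pos 1: 'a' -> MATCH
  pos 2: 'a' -> MATCH
  pos 3: 'b' -> no (excluded)
  pos 4: 'd' -> no (excluded)
  pos 5: 'b' -> no (excluded)
  pos 6: 'b' -> no (excluded)
  pos 7: 'c' -> MATCH
  pos 8: 'b' -> no (excluded)
  pos 9: 'b' -> no (excluded)
  pos 10: 'a' -> MATCH
Total matches: 5

5


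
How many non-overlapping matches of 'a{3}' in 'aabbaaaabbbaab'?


Pattern 'a{3}' matches exactly 3 consecutive a's (greedy, non-overlapping).
String: 'aabbaaaabbbaab'
Scanning for runs of a's:
  Run at pos 0: 'aa' (length 2) -> 0 match(es)
  Run at pos 4: 'aaaa' (length 4) -> 1 match(es)
  Run at pos 11: 'aa' (length 2) -> 0 match(es)
Matches found: ['aaa']
Total: 1

1


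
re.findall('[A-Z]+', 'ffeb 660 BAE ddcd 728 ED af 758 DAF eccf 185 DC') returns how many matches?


Pattern '[A-Z]+' finds one or more uppercase letters.
Text: 'ffeb 660 BAE ddcd 728 ED af 758 DAF eccf 185 DC'
Scanning for matches:
  Match 1: 'BAE'
  Match 2: 'ED'
  Match 3: 'DAF'
  Match 4: 'DC'
Total matches: 4

4


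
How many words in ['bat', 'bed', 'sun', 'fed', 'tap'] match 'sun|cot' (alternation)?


Alternation 'sun|cot' matches either 'sun' or 'cot'.
Checking each word:
  'bat' -> no
  'bed' -> no
  'sun' -> MATCH
  'fed' -> no
  'tap' -> no
Matches: ['sun']
Count: 1

1


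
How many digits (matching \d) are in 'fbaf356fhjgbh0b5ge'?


\d matches any digit 0-9.
Scanning 'fbaf356fhjgbh0b5ge':
  pos 4: '3' -> DIGIT
  pos 5: '5' -> DIGIT
  pos 6: '6' -> DIGIT
  pos 13: '0' -> DIGIT
  pos 15: '5' -> DIGIT
Digits found: ['3', '5', '6', '0', '5']
Total: 5

5


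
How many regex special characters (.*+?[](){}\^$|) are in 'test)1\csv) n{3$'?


Regex special characters are: . * + ? [ ] ( ) { } \ ^ $ |
Scanning 'test)1\csv) n{3$':
  pos 4: ')' -> SPECIAL
  pos 6: '\' -> SPECIAL
  pos 10: ')' -> SPECIAL
  pos 13: '{' -> SPECIAL
  pos 15: '$' -> SPECIAL
Special chars found: [')', '\\', ')', '{', '$']
Total: 5

5


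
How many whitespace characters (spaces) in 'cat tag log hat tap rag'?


\s matches whitespace characters (spaces, tabs, etc.).
Text: 'cat tag log hat tap rag'
This text has 6 words separated by spaces.
Number of spaces = number of words - 1 = 6 - 1 = 5

5


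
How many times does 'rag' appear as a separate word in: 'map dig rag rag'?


Scanning each word for exact match 'rag':
  Word 1: 'map' -> no
  Word 2: 'dig' -> no
  Word 3: 'rag' -> MATCH
  Word 4: 'rag' -> MATCH
Total matches: 2

2


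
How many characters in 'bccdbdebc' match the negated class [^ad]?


Negated class [^ad] matches any char NOT in {a, d}
Scanning 'bccdbdebc':
  pos 0: 'b' -> MATCH
  pos 1: 'c' -> MATCH
  pos 2: 'c' -> MATCH
  pos 3: 'd' -> no (excluded)
  pos 4: 'b' -> MATCH
  pos 5: 'd' -> no (excluded)
  pos 6: 'e' -> MATCH
  pos 7: 'b' -> MATCH
  pos 8: 'c' -> MATCH
Total matches: 7

7


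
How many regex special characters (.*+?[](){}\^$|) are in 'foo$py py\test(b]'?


Regex special characters are: . * + ? [ ] ( ) { } \ ^ $ |
Scanning 'foo$py py\test(b]':
  pos 3: '$' -> SPECIAL
  pos 9: '\' -> SPECIAL
  pos 14: '(' -> SPECIAL
  pos 16: ']' -> SPECIAL
Special chars found: ['$', '\\', '(', ']']
Total: 4

4


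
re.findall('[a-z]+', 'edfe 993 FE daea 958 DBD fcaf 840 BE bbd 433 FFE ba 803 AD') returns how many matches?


Pattern '[a-z]+' finds one or more lowercase letters.
Text: 'edfe 993 FE daea 958 DBD fcaf 840 BE bbd 433 FFE ba 803 AD'
Scanning for matches:
  Match 1: 'edfe'
  Match 2: 'daea'
  Match 3: 'fcaf'
  Match 4: 'bbd'
  Match 5: 'ba'
Total matches: 5

5


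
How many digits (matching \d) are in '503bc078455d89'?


\d matches any digit 0-9.
Scanning '503bc078455d89':
  pos 0: '5' -> DIGIT
  pos 1: '0' -> DIGIT
  pos 2: '3' -> DIGIT
  pos 5: '0' -> DIGIT
  pos 6: '7' -> DIGIT
  pos 7: '8' -> DIGIT
  pos 8: '4' -> DIGIT
  pos 9: '5' -> DIGIT
  pos 10: '5' -> DIGIT
  pos 12: '8' -> DIGIT
  pos 13: '9' -> DIGIT
Digits found: ['5', '0', '3', '0', '7', '8', '4', '5', '5', '8', '9']
Total: 11

11


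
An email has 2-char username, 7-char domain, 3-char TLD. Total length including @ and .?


An email address has format: username@domain.tld
Username length: 2
'@' character: 1
Domain length: 7
'.' character: 1
TLD length: 3
Total = 2 + 1 + 7 + 1 + 3 = 14

14


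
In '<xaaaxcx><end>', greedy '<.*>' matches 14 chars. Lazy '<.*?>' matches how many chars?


Greedy '<.*>' tries to match as MUCH as possible.
Lazy '<.*?>' tries to match as LITTLE as possible.

String: '<xaaaxcx><end>'
Greedy '<.*>' starts at first '<' and extends to the LAST '>': '<xaaaxcx><end>' (14 chars)
Lazy '<.*?>' starts at first '<' and stops at the FIRST '>': '<xaaaxcx>' (9 chars)

9


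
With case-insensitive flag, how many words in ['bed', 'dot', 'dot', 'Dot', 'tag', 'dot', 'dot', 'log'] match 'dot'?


Case-insensitive matching: compare each word's lowercase form to 'dot'.
  'bed' -> lower='bed' -> no
  'dot' -> lower='dot' -> MATCH
  'dot' -> lower='dot' -> MATCH
  'Dot' -> lower='dot' -> MATCH
  'tag' -> lower='tag' -> no
  'dot' -> lower='dot' -> MATCH
  'dot' -> lower='dot' -> MATCH
  'log' -> lower='log' -> no
Matches: ['dot', 'dot', 'Dot', 'dot', 'dot']
Count: 5

5


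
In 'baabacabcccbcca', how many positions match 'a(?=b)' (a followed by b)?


Lookahead 'a(?=b)' matches 'a' only when followed by 'b'.
String: 'baabacabcccbcca'
Checking each position where char is 'a':
  pos 1: 'a' -> no (next='a')
  pos 2: 'a' -> MATCH (next='b')
  pos 4: 'a' -> no (next='c')
  pos 6: 'a' -> MATCH (next='b')
Matching positions: [2, 6]
Count: 2

2


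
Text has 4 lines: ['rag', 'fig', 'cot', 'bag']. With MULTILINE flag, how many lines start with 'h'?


With MULTILINE flag, ^ matches the start of each line.
Lines: ['rag', 'fig', 'cot', 'bag']
Checking which lines start with 'h':
  Line 1: 'rag' -> no
  Line 2: 'fig' -> no
  Line 3: 'cot' -> no
  Line 4: 'bag' -> no
Matching lines: []
Count: 0

0


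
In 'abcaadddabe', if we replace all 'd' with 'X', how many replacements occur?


re.sub('d', 'X', text) replaces every occurrence of 'd' with 'X'.
Text: 'abcaadddabe'
Scanning for 'd':
  pos 5: 'd' -> replacement #1
  pos 6: 'd' -> replacement #2
  pos 7: 'd' -> replacement #3
Total replacements: 3

3


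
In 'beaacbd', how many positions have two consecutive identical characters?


Looking for consecutive identical characters in 'beaacbd':
  pos 0-1: 'b' vs 'e' -> different
  pos 1-2: 'e' vs 'a' -> different
  pos 2-3: 'a' vs 'a' -> MATCH ('aa')
  pos 3-4: 'a' vs 'c' -> different
  pos 4-5: 'c' vs 'b' -> different
  pos 5-6: 'b' vs 'd' -> different
Consecutive identical pairs: ['aa']
Count: 1

1


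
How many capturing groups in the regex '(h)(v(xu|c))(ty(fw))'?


To count capturing groups, count each '(' that starts a group.
Pattern: '(h)(v(xu|c))(ty(fw))'
Walking through the pattern:
  Position 0: '(' -> group #1
  Position 3: '(' -> group #2
  Position 5: '(' -> group #3
  Position 12: '(' -> group #4
  Position 15: '(' -> group #5
Total capturing groups: 5

5


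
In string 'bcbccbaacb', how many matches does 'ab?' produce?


Pattern 'ab?' matches 'a' optionally followed by 'b'.
String: 'bcbccbaacb'
Scanning left to right for 'a' then checking next char:
  Match 1: 'a' (a not followed by b)
  Match 2: 'a' (a not followed by b)
Total matches: 2

2


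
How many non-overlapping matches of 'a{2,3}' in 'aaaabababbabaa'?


Pattern 'a{2,3}' matches between 2 and 3 consecutive a's (greedy).
String: 'aaaabababbabaa'
Finding runs of a's and applying greedy matching:
  Run at pos 0: 'aaaa' (length 4)
  Run at pos 5: 'a' (length 1)
  Run at pos 7: 'a' (length 1)
  Run at pos 10: 'a' (length 1)
  Run at pos 12: 'aa' (length 2)
Matches: ['aaa', 'aa']
Count: 2

2


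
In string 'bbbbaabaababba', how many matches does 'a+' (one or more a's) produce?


Pattern 'a+' matches one or more consecutive a's.
String: 'bbbbaabaababba'
Scanning for runs of a:
  Match 1: 'aa' (length 2)
  Match 2: 'aa' (length 2)
  Match 3: 'a' (length 1)
  Match 4: 'a' (length 1)
Total matches: 4

4


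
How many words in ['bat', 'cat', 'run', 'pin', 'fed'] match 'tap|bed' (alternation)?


Alternation 'tap|bed' matches either 'tap' or 'bed'.
Checking each word:
  'bat' -> no
  'cat' -> no
  'run' -> no
  'pin' -> no
  'fed' -> no
Matches: []
Count: 0

0


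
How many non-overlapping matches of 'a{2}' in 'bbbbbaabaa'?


Pattern 'a{2}' matches exactly 2 consecutive a's (greedy, non-overlapping).
String: 'bbbbbaabaa'
Scanning for runs of a's:
  Run at pos 5: 'aa' (length 2) -> 1 match(es)
  Run at pos 8: 'aa' (length 2) -> 1 match(es)
Matches found: ['aa', 'aa']
Total: 2

2


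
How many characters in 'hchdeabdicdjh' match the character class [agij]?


Character class [agij] matches any of: {a, g, i, j}
Scanning string 'hchdeabdicdjh' character by character:
  pos 0: 'h' -> no
  pos 1: 'c' -> no
  pos 2: 'h' -> no
  pos 3: 'd' -> no
  pos 4: 'e' -> no
  pos 5: 'a' -> MATCH
  pos 6: 'b' -> no
  pos 7: 'd' -> no
  pos 8: 'i' -> MATCH
  pos 9: 'c' -> no
  pos 10: 'd' -> no
  pos 11: 'j' -> MATCH
  pos 12: 'h' -> no
Total matches: 3

3


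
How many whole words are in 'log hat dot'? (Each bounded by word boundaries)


Word boundaries (\b) mark the start/end of each word.
Text: 'log hat dot'
Splitting by whitespace:
  Word 1: 'log'
  Word 2: 'hat'
  Word 3: 'dot'
Total whole words: 3

3


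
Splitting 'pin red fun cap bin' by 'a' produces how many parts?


Splitting by 'a' breaks the string at each occurrence of the separator.
Text: 'pin red fun cap bin'
Parts after split:
  Part 1: 'pin red fun c'
  Part 2: 'p bin'
Total parts: 2

2


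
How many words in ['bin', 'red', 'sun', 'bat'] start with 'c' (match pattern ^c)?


Pattern ^c anchors to start of word. Check which words begin with 'c':
  'bin' -> no
  'red' -> no
  'sun' -> no
  'bat' -> no
Matching words: []
Count: 0

0


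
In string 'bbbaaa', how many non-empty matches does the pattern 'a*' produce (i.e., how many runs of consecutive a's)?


Pattern 'a*' matches zero or more a's. We want non-empty runs of consecutive a's.
String: 'bbbaaa'
Walking through the string to find runs of a's:
  Run 1: positions 3-5 -> 'aaa'
Non-empty runs found: ['aaa']
Count: 1

1


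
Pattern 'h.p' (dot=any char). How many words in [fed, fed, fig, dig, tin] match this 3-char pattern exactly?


Pattern 'h.p' means: starts with 'h', any single char, ends with 'p'.
Checking each word (must be exactly 3 chars):
  'fed' (len=3): no
  'fed' (len=3): no
  'fig' (len=3): no
  'dig' (len=3): no
  'tin' (len=3): no
Matching words: []
Total: 0

0


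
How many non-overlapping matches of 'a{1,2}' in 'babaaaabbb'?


Pattern 'a{1,2}' matches between 1 and 2 consecutive a's (greedy).
String: 'babaaaabbb'
Finding runs of a's and applying greedy matching:
  Run at pos 1: 'a' (length 1)
  Run at pos 3: 'aaaa' (length 4)
Matches: ['a', 'aa', 'aa']
Count: 3

3


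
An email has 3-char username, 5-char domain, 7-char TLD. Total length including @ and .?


An email address has format: username@domain.tld
Username length: 3
'@' character: 1
Domain length: 5
'.' character: 1
TLD length: 7
Total = 3 + 1 + 5 + 1 + 7 = 17

17


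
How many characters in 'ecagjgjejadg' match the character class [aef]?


Character class [aef] matches any of: {a, e, f}
Scanning string 'ecagjgjejadg' character by character:
  pos 0: 'e' -> MATCH
  pos 1: 'c' -> no
  pos 2: 'a' -> MATCH
  pos 3: 'g' -> no
  pos 4: 'j' -> no
  pos 5: 'g' -> no
  pos 6: 'j' -> no
  pos 7: 'e' -> MATCH
  pos 8: 'j' -> no
  pos 9: 'a' -> MATCH
  pos 10: 'd' -> no
  pos 11: 'g' -> no
Total matches: 4

4
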